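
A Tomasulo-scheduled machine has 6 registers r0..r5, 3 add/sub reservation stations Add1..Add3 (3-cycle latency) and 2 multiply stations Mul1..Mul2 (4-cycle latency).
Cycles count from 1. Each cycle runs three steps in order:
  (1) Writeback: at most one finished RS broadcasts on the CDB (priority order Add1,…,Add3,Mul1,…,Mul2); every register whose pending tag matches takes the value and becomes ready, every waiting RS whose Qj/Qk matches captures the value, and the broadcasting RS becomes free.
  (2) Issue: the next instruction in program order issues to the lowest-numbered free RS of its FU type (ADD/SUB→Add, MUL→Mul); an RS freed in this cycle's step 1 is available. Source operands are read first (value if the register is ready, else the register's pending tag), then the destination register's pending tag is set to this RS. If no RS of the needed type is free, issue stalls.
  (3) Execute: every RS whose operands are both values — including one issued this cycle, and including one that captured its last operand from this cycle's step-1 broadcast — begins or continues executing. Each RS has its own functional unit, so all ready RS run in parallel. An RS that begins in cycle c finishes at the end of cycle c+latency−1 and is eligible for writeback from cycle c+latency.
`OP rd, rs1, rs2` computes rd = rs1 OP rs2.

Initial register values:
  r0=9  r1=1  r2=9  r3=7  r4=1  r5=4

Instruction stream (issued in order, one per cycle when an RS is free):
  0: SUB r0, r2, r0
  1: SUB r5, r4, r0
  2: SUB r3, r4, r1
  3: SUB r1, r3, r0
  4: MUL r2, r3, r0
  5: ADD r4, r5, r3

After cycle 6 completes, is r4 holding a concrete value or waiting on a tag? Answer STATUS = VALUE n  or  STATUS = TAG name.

STATUS = TAG Add3

c1: issue SUB r0<-Add1 | r0:Add1,r1:1,r2:9,r3:7,r4:1,r5:4
c2: issue SUB r5<-Add2 | r0:Add1,r1:1,r2:9,r3:7,r4:1,r5:Add2
c3: issue SUB r3<-Add3 | r0:Add1,r1:1,r2:9,r3:Add3,r4:1,r5:Add2
c4: CDB Add1=0; issue SUB r1<-Add1 | r0:0,r1:Add1,r2:9,r3:Add3,r4:1,r5:Add2
c5: issue MUL r2<-Mul1 | r0:0,r1:Add1,r2:Mul1,r3:Add3,r4:1,r5:Add2
c6: CDB Add3=0; issue ADD r4<-Add3 | r0:0,r1:Add1,r2:Mul1,r3:0,r4:Add3,r5:Add2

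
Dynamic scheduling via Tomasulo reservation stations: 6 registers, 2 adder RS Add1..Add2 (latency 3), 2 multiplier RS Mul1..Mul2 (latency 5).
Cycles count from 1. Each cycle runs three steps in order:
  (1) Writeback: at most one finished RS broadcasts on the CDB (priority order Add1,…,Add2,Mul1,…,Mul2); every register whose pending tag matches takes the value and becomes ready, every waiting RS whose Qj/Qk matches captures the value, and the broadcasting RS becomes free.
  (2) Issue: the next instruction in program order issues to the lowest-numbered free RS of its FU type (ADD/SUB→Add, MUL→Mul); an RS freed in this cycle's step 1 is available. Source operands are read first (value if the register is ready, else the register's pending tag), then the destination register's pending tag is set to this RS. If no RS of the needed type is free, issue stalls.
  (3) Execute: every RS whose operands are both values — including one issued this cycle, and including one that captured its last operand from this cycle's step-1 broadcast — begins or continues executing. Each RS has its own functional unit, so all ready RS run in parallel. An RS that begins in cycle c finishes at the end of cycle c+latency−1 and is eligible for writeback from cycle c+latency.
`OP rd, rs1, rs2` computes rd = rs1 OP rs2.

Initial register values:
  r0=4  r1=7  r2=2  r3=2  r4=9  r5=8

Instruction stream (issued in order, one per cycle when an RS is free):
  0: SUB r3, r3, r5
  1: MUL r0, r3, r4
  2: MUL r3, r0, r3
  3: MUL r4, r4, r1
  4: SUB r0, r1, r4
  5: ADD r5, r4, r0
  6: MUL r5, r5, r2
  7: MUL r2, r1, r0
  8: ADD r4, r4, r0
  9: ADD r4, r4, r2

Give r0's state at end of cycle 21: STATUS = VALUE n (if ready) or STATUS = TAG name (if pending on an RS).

STATUS = VALUE -56

cycle 1: issue SUB r3<-Add1 // r0:4,r1:7,r2:2,r3:Add1,r4:9,r5:8
cycle 2: issue MUL r0<-Mul1 // r0:Mul1,r1:7,r2:2,r3:Add1,r4:9,r5:8
cycle 3: issue MUL r3<-Mul2 // r0:Mul1,r1:7,r2:2,r3:Mul2,r4:9,r5:8
cycle 4: CDB Add1=-6; stall // r0:Mul1,r1:7,r2:2,r3:Mul2,r4:9,r5:8
cycle 5: stall // r0:Mul1,r1:7,r2:2,r3:Mul2,r4:9,r5:8
cycle 6: stall // r0:Mul1,r1:7,r2:2,r3:Mul2,r4:9,r5:8
cycle 7: stall // r0:Mul1,r1:7,r2:2,r3:Mul2,r4:9,r5:8
cycle 8: stall // r0:Mul1,r1:7,r2:2,r3:Mul2,r4:9,r5:8
cycle 9: CDB Mul1=-54; issue MUL r4<-Mul1 // r0:-54,r1:7,r2:2,r3:Mul2,r4:Mul1,r5:8
cycle 10: issue SUB r0<-Add1 // r0:Add1,r1:7,r2:2,r3:Mul2,r4:Mul1,r5:8
cycle 11: issue ADD r5<-Add2 // r0:Add1,r1:7,r2:2,r3:Mul2,r4:Mul1,r5:Add2
cycle 12: stall // r0:Add1,r1:7,r2:2,r3:Mul2,r4:Mul1,r5:Add2
cycle 13: stall // r0:Add1,r1:7,r2:2,r3:Mul2,r4:Mul1,r5:Add2
cycle 14: CDB Mul1=63; issue MUL r5<-Mul1 // r0:Add1,r1:7,r2:2,r3:Mul2,r4:63,r5:Mul1
cycle 15: CDB Mul2=324; issue MUL r2<-Mul2 // r0:Add1,r1:7,r2:Mul2,r3:324,r4:63,r5:Mul1
cycle 16: stall // r0:Add1,r1:7,r2:Mul2,r3:324,r4:63,r5:Mul1
cycle 17: CDB Add1=-56; issue ADD r4<-Add1 // r0:-56,r1:7,r2:Mul2,r3:324,r4:Add1,r5:Mul1
cycle 18: stall // r0:-56,r1:7,r2:Mul2,r3:324,r4:Add1,r5:Mul1
cycle 19: stall // r0:-56,r1:7,r2:Mul2,r3:324,r4:Add1,r5:Mul1
cycle 20: CDB Add1=7; issue ADD r4<-Add1 // r0:-56,r1:7,r2:Mul2,r3:324,r4:Add1,r5:Mul1
cycle 21: CDB Add2=7 // r0:-56,r1:7,r2:Mul2,r3:324,r4:Add1,r5:Mul1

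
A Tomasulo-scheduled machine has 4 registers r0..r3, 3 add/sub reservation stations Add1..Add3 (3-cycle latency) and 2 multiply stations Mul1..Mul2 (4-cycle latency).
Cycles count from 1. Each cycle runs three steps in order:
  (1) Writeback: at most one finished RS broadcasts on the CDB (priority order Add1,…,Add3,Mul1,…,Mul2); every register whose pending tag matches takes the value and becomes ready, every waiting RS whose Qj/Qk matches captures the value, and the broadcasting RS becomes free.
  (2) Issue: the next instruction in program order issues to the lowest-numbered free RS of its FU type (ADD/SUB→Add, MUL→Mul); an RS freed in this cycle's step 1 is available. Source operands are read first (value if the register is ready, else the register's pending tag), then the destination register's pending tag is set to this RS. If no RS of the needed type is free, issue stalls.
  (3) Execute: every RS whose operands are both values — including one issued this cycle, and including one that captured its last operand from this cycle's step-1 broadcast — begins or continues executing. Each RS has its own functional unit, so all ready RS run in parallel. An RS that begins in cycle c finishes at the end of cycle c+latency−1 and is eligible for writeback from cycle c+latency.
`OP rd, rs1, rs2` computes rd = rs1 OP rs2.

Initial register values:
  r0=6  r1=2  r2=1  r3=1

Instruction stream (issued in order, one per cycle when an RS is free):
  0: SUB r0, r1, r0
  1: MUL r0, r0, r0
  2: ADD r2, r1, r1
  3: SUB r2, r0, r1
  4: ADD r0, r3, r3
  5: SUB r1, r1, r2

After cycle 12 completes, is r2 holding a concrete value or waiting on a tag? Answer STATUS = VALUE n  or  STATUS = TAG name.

cycle 1: issue SUB r0<-Add1 // r0:Add1,r1:2,r2:1,r3:1
cycle 2: issue MUL r0<-Mul1 // r0:Mul1,r1:2,r2:1,r3:1
cycle 3: issue ADD r2<-Add2 // r0:Mul1,r1:2,r2:Add2,r3:1
cycle 4: CDB Add1=-4; issue SUB r2<-Add1 // r0:Mul1,r1:2,r2:Add1,r3:1
cycle 5: issue ADD r0<-Add3 // r0:Add3,r1:2,r2:Add1,r3:1
cycle 6: CDB Add2=4; issue SUB r1<-Add2 // r0:Add3,r1:Add2,r2:Add1,r3:1
cycle 7: - // r0:Add3,r1:Add2,r2:Add1,r3:1
cycle 8: CDB Add3=2 // r0:2,r1:Add2,r2:Add1,r3:1
cycle 9: CDB Mul1=16 // r0:2,r1:Add2,r2:Add1,r3:1
cycle 10: - // r0:2,r1:Add2,r2:Add1,r3:1
cycle 11: - // r0:2,r1:Add2,r2:Add1,r3:1
cycle 12: CDB Add1=14 // r0:2,r1:Add2,r2:14,r3:1

STATUS = VALUE 14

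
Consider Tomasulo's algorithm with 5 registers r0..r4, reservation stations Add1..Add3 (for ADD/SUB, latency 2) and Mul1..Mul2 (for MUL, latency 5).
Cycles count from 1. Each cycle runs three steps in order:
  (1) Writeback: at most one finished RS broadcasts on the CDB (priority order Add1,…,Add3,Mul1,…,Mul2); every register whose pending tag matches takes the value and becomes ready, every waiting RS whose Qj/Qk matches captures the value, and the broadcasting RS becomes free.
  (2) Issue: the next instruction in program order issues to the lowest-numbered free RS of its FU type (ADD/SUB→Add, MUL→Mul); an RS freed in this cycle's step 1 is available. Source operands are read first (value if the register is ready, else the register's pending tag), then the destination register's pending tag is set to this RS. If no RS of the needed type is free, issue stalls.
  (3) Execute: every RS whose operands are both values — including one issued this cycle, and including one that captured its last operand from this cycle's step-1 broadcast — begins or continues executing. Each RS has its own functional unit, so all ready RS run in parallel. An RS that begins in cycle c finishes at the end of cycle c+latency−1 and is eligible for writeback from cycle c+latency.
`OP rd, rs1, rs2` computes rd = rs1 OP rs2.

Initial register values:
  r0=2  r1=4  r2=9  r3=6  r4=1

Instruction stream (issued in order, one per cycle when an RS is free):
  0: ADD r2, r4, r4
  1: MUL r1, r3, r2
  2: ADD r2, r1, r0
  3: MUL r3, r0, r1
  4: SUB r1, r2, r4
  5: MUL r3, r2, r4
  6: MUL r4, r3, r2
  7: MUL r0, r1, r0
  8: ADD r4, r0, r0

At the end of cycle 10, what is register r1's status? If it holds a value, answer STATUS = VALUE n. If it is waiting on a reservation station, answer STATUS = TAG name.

STATUS = TAG Add2

c1: issue ADD r2<-Add1 | r0:2,r1:4,r2:Add1,r3:6,r4:1
c2: issue MUL r1<-Mul1 | r0:2,r1:Mul1,r2:Add1,r3:6,r4:1
c3: CDB Add1=2; issue ADD r2<-Add1 | r0:2,r1:Mul1,r2:Add1,r3:6,r4:1
c4: issue MUL r3<-Mul2 | r0:2,r1:Mul1,r2:Add1,r3:Mul2,r4:1
c5: issue SUB r1<-Add2 | r0:2,r1:Add2,r2:Add1,r3:Mul2,r4:1
c6: stall | r0:2,r1:Add2,r2:Add1,r3:Mul2,r4:1
c7: stall | r0:2,r1:Add2,r2:Add1,r3:Mul2,r4:1
c8: CDB Mul1=12; issue MUL r3<-Mul1 | r0:2,r1:Add2,r2:Add1,r3:Mul1,r4:1
c9: stall | r0:2,r1:Add2,r2:Add1,r3:Mul1,r4:1
c10: CDB Add1=14; stall | r0:2,r1:Add2,r2:14,r3:Mul1,r4:1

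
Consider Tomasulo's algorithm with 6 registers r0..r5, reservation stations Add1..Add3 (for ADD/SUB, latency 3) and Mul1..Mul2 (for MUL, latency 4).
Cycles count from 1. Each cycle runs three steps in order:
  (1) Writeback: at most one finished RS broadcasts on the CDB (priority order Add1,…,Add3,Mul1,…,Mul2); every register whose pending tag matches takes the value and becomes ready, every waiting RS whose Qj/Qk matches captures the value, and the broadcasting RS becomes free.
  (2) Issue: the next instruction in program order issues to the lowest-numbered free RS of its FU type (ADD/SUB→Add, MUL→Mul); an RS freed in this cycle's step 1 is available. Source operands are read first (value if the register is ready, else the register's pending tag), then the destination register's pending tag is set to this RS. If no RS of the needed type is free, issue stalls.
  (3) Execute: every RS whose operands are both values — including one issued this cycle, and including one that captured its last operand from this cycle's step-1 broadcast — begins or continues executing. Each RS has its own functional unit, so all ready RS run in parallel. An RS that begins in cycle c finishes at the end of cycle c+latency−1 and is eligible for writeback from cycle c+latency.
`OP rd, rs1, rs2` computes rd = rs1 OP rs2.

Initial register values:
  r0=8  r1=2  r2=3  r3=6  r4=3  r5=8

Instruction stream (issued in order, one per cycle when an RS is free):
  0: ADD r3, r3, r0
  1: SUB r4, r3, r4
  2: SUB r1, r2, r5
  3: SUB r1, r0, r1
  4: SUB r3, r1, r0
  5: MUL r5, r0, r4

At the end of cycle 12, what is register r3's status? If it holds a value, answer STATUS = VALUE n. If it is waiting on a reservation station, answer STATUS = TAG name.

STATUS = VALUE 5

c1: issue ADD r3<-Add1 | r0:8,r1:2,r2:3,r3:Add1,r4:3,r5:8
c2: issue SUB r4<-Add2 | r0:8,r1:2,r2:3,r3:Add1,r4:Add2,r5:8
c3: issue SUB r1<-Add3 | r0:8,r1:Add3,r2:3,r3:Add1,r4:Add2,r5:8
c4: CDB Add1=14; issue SUB r1<-Add1 | r0:8,r1:Add1,r2:3,r3:14,r4:Add2,r5:8
c5: stall | r0:8,r1:Add1,r2:3,r3:14,r4:Add2,r5:8
c6: CDB Add3=-5; issue SUB r3<-Add3 | r0:8,r1:Add1,r2:3,r3:Add3,r4:Add2,r5:8
c7: CDB Add2=11; issue MUL r5<-Mul1 | r0:8,r1:Add1,r2:3,r3:Add3,r4:11,r5:Mul1
c8: - | r0:8,r1:Add1,r2:3,r3:Add3,r4:11,r5:Mul1
c9: CDB Add1=13 | r0:8,r1:13,r2:3,r3:Add3,r4:11,r5:Mul1
c10: - | r0:8,r1:13,r2:3,r3:Add3,r4:11,r5:Mul1
c11: CDB Mul1=88 | r0:8,r1:13,r2:3,r3:Add3,r4:11,r5:88
c12: CDB Add3=5 | r0:8,r1:13,r2:3,r3:5,r4:11,r5:88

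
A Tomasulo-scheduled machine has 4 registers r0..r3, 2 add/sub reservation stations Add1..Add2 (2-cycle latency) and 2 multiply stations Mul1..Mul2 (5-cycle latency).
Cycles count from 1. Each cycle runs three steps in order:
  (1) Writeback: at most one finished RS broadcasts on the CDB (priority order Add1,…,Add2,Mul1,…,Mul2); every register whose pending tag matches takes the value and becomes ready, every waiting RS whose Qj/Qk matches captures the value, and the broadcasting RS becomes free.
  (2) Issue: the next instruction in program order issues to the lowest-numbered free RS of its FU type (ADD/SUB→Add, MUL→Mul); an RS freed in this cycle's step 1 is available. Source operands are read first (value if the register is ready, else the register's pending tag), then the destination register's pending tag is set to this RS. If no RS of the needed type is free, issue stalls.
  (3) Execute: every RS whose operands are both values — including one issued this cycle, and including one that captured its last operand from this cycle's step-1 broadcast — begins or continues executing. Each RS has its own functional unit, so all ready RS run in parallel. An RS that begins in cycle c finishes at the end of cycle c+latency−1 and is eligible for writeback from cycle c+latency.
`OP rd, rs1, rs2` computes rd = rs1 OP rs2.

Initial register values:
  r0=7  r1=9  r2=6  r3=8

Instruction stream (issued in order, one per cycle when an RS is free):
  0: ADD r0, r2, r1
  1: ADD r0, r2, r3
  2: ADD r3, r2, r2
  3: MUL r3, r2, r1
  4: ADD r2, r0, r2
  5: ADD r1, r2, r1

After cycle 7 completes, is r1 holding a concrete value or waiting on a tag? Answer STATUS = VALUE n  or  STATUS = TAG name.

  c1: issue ADD r0<-Add1  regs: r0:Add1,r1:9,r2:6,r3:8
  c2: issue ADD r0<-Add2  regs: r0:Add2,r1:9,r2:6,r3:8
  c3: CDB Add1=15; issue ADD r3<-Add1  regs: r0:Add2,r1:9,r2:6,r3:Add1
  c4: CDB Add2=14; issue MUL r3<-Mul1  regs: r0:14,r1:9,r2:6,r3:Mul1
  c5: CDB Add1=12; issue ADD r2<-Add1  regs: r0:14,r1:9,r2:Add1,r3:Mul1
  c6: issue ADD r1<-Add2  regs: r0:14,r1:Add2,r2:Add1,r3:Mul1
  c7: CDB Add1=20  regs: r0:14,r1:Add2,r2:20,r3:Mul1

STATUS = TAG Add2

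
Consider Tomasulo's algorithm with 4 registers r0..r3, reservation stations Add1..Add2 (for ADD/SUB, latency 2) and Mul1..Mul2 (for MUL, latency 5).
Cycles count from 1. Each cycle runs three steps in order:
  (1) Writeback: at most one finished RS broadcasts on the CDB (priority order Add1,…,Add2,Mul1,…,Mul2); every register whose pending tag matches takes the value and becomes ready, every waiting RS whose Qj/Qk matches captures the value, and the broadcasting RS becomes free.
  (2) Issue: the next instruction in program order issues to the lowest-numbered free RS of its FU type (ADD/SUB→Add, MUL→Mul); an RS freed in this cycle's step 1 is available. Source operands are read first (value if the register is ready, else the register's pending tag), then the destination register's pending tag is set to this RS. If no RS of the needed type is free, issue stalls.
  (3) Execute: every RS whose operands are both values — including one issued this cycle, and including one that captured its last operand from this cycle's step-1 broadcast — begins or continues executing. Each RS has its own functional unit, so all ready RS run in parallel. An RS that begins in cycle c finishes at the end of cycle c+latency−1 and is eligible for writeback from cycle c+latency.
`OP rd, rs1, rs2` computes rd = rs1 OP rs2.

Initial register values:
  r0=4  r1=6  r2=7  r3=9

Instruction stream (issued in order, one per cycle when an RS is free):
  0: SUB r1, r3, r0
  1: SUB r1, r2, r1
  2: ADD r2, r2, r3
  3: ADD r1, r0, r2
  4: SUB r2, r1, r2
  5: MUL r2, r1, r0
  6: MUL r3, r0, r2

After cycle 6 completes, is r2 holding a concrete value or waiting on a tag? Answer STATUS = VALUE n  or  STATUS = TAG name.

STATUS = TAG Add2

cycle 1: issue SUB r1<-Add1 // r0:4,r1:Add1,r2:7,r3:9
cycle 2: issue SUB r1<-Add2 // r0:4,r1:Add2,r2:7,r3:9
cycle 3: CDB Add1=5; issue ADD r2<-Add1 // r0:4,r1:Add2,r2:Add1,r3:9
cycle 4: stall // r0:4,r1:Add2,r2:Add1,r3:9
cycle 5: CDB Add1=16; issue ADD r1<-Add1 // r0:4,r1:Add1,r2:16,r3:9
cycle 6: CDB Add2=2; issue SUB r2<-Add2 // r0:4,r1:Add1,r2:Add2,r3:9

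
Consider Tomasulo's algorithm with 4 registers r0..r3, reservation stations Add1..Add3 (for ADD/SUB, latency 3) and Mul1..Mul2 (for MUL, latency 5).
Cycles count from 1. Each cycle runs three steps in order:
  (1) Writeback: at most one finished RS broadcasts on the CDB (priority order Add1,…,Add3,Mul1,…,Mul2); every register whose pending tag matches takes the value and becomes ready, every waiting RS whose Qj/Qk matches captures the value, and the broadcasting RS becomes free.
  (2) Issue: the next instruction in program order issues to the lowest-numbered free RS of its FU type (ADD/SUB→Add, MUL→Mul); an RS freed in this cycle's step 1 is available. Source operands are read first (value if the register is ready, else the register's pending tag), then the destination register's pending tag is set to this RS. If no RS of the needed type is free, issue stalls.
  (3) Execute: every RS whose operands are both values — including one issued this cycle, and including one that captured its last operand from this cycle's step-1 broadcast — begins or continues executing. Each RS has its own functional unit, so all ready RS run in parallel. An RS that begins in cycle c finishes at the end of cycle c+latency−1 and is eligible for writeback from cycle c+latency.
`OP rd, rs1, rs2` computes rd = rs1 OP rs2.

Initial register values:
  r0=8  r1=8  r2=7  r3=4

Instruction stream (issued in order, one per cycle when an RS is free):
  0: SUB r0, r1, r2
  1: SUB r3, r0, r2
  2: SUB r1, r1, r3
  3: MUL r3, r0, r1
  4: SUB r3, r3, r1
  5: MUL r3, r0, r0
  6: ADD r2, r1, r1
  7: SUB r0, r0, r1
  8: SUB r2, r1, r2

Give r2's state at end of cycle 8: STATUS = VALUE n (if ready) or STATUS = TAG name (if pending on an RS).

STATUS = TAG Add2

c1: issue SUB r0<-Add1 | r0:Add1,r1:8,r2:7,r3:4
c2: issue SUB r3<-Add2 | r0:Add1,r1:8,r2:7,r3:Add2
c3: issue SUB r1<-Add3 | r0:Add1,r1:Add3,r2:7,r3:Add2
c4: CDB Add1=1; issue MUL r3<-Mul1 | r0:1,r1:Add3,r2:7,r3:Mul1
c5: issue SUB r3<-Add1 | r0:1,r1:Add3,r2:7,r3:Add1
c6: issue MUL r3<-Mul2 | r0:1,r1:Add3,r2:7,r3:Mul2
c7: CDB Add2=-6; issue ADD r2<-Add2 | r0:1,r1:Add3,r2:Add2,r3:Mul2
c8: stall | r0:1,r1:Add3,r2:Add2,r3:Mul2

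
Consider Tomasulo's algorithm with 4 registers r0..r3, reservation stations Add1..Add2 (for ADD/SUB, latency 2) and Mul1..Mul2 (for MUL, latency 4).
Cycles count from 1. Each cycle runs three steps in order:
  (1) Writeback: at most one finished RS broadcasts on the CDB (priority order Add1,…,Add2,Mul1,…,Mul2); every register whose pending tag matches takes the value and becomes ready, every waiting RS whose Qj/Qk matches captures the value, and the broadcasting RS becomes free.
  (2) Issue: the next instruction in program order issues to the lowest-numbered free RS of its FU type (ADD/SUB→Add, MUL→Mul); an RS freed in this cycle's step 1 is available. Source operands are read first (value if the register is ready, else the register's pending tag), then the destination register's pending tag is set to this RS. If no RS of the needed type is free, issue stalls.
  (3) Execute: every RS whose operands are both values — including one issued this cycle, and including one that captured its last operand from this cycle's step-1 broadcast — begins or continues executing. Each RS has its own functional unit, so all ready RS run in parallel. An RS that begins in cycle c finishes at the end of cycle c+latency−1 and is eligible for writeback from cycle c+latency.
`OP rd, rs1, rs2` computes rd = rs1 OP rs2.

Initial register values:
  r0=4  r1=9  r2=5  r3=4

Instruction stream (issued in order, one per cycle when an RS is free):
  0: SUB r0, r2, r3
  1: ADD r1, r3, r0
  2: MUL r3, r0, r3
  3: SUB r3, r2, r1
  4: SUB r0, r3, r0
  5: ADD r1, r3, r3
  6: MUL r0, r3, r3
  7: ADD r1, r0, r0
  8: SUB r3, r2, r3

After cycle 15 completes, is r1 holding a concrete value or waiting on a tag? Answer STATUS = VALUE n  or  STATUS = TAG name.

c1: issue SUB r0<-Add1 | r0:Add1,r1:9,r2:5,r3:4
c2: issue ADD r1<-Add2 | r0:Add1,r1:Add2,r2:5,r3:4
c3: CDB Add1=1; issue MUL r3<-Mul1 | r0:1,r1:Add2,r2:5,r3:Mul1
c4: issue SUB r3<-Add1 | r0:1,r1:Add2,r2:5,r3:Add1
c5: CDB Add2=5; issue SUB r0<-Add2 | r0:Add2,r1:5,r2:5,r3:Add1
c6: stall | r0:Add2,r1:5,r2:5,r3:Add1
c7: CDB Add1=0; issue ADD r1<-Add1 | r0:Add2,r1:Add1,r2:5,r3:0
c8: CDB Mul1=4; issue MUL r0<-Mul1 | r0:Mul1,r1:Add1,r2:5,r3:0
c9: CDB Add1=0; issue ADD r1<-Add1 | r0:Mul1,r1:Add1,r2:5,r3:0
c10: CDB Add2=-1; issue SUB r3<-Add2 | r0:Mul1,r1:Add1,r2:5,r3:Add2
c11: - | r0:Mul1,r1:Add1,r2:5,r3:Add2
c12: CDB Add2=5 | r0:Mul1,r1:Add1,r2:5,r3:5
c13: CDB Mul1=0 | r0:0,r1:Add1,r2:5,r3:5
c14: - | r0:0,r1:Add1,r2:5,r3:5
c15: CDB Add1=0 | r0:0,r1:0,r2:5,r3:5

STATUS = VALUE 0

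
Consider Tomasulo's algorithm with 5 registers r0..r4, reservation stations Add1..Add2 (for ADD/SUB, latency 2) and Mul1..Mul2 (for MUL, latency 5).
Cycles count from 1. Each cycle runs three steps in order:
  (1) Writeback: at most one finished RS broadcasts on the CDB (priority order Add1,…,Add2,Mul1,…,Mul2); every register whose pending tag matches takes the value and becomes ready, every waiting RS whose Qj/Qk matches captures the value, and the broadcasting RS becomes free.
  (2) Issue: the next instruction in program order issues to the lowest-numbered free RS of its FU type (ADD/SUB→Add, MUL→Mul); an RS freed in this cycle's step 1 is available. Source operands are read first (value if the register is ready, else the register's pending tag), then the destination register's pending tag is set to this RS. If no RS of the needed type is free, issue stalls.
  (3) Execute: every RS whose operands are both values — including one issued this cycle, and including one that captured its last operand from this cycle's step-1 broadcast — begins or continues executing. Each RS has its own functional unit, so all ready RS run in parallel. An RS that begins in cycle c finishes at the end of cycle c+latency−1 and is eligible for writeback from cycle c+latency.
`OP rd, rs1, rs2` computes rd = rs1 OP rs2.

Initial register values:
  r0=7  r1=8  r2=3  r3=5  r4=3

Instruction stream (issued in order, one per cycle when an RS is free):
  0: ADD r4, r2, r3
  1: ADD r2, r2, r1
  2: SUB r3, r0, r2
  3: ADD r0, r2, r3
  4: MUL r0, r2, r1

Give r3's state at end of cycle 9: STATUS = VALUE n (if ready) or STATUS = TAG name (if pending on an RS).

STATUS = VALUE -4

c1: issue ADD r4<-Add1 | r0:7,r1:8,r2:3,r3:5,r4:Add1
c2: issue ADD r2<-Add2 | r0:7,r1:8,r2:Add2,r3:5,r4:Add1
c3: CDB Add1=8; issue SUB r3<-Add1 | r0:7,r1:8,r2:Add2,r3:Add1,r4:8
c4: CDB Add2=11; issue ADD r0<-Add2 | r0:Add2,r1:8,r2:11,r3:Add1,r4:8
c5: issue MUL r0<-Mul1 | r0:Mul1,r1:8,r2:11,r3:Add1,r4:8
c6: CDB Add1=-4 | r0:Mul1,r1:8,r2:11,r3:-4,r4:8
c7: - | r0:Mul1,r1:8,r2:11,r3:-4,r4:8
c8: CDB Add2=7 | r0:Mul1,r1:8,r2:11,r3:-4,r4:8
c9: - | r0:Mul1,r1:8,r2:11,r3:-4,r4:8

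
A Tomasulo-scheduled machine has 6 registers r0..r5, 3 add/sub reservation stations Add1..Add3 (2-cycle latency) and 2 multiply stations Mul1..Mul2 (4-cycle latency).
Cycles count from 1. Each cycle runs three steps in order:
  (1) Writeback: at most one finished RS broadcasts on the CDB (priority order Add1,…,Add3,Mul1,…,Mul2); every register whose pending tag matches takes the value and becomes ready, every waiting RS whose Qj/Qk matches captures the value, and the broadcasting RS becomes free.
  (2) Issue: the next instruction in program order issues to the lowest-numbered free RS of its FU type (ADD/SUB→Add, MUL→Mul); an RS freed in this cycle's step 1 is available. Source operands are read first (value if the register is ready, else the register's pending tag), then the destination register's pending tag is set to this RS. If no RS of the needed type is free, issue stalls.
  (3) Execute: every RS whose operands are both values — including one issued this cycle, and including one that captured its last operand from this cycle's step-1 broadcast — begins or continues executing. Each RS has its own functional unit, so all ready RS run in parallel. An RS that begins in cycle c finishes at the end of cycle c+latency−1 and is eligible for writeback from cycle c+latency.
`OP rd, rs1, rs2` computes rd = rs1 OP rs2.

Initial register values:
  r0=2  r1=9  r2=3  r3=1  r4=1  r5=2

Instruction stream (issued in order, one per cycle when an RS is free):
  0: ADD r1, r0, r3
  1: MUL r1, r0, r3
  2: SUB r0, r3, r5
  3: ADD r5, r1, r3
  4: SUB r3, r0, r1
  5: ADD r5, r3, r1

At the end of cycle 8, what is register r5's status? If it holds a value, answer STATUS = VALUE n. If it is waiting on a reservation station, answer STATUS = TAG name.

c1: issue ADD r1<-Add1 | r0:2,r1:Add1,r2:3,r3:1,r4:1,r5:2
c2: issue MUL r1<-Mul1 | r0:2,r1:Mul1,r2:3,r3:1,r4:1,r5:2
c3: CDB Add1=3; issue SUB r0<-Add1 | r0:Add1,r1:Mul1,r2:3,r3:1,r4:1,r5:2
c4: issue ADD r5<-Add2 | r0:Add1,r1:Mul1,r2:3,r3:1,r4:1,r5:Add2
c5: CDB Add1=-1; issue SUB r3<-Add1 | r0:-1,r1:Mul1,r2:3,r3:Add1,r4:1,r5:Add2
c6: CDB Mul1=2; issue ADD r5<-Add3 | r0:-1,r1:2,r2:3,r3:Add1,r4:1,r5:Add3
c7: - | r0:-1,r1:2,r2:3,r3:Add1,r4:1,r5:Add3
c8: CDB Add1=-3 | r0:-1,r1:2,r2:3,r3:-3,r4:1,r5:Add3

STATUS = TAG Add3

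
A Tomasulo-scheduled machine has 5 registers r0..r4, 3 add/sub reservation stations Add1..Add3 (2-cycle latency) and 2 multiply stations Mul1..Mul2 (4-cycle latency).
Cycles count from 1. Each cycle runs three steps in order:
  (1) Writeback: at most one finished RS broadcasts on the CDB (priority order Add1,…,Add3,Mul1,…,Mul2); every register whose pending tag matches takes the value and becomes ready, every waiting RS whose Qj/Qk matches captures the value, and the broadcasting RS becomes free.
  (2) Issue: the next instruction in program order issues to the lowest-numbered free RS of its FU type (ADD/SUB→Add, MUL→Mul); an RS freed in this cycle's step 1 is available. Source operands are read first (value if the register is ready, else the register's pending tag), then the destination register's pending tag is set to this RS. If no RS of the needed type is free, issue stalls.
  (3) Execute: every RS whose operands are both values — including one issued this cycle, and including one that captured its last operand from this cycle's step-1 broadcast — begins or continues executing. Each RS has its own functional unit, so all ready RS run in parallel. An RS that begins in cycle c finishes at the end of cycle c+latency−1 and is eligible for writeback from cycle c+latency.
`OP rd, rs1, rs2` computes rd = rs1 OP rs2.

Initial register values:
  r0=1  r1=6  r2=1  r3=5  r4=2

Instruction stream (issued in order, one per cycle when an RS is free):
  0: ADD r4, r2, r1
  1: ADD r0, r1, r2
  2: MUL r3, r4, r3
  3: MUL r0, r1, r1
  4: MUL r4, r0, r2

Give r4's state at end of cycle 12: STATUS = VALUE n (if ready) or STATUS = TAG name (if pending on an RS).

c1: issue ADD r4<-Add1 | r0:1,r1:6,r2:1,r3:5,r4:Add1
c2: issue ADD r0<-Add2 | r0:Add2,r1:6,r2:1,r3:5,r4:Add1
c3: CDB Add1=7; issue MUL r3<-Mul1 | r0:Add2,r1:6,r2:1,r3:Mul1,r4:7
c4: CDB Add2=7; issue MUL r0<-Mul2 | r0:Mul2,r1:6,r2:1,r3:Mul1,r4:7
c5: stall | r0:Mul2,r1:6,r2:1,r3:Mul1,r4:7
c6: stall | r0:Mul2,r1:6,r2:1,r3:Mul1,r4:7
c7: CDB Mul1=35; issue MUL r4<-Mul1 | r0:Mul2,r1:6,r2:1,r3:35,r4:Mul1
c8: CDB Mul2=36 | r0:36,r1:6,r2:1,r3:35,r4:Mul1
c9: - | r0:36,r1:6,r2:1,r3:35,r4:Mul1
c10: - | r0:36,r1:6,r2:1,r3:35,r4:Mul1
c11: - | r0:36,r1:6,r2:1,r3:35,r4:Mul1
c12: CDB Mul1=36 | r0:36,r1:6,r2:1,r3:35,r4:36

STATUS = VALUE 36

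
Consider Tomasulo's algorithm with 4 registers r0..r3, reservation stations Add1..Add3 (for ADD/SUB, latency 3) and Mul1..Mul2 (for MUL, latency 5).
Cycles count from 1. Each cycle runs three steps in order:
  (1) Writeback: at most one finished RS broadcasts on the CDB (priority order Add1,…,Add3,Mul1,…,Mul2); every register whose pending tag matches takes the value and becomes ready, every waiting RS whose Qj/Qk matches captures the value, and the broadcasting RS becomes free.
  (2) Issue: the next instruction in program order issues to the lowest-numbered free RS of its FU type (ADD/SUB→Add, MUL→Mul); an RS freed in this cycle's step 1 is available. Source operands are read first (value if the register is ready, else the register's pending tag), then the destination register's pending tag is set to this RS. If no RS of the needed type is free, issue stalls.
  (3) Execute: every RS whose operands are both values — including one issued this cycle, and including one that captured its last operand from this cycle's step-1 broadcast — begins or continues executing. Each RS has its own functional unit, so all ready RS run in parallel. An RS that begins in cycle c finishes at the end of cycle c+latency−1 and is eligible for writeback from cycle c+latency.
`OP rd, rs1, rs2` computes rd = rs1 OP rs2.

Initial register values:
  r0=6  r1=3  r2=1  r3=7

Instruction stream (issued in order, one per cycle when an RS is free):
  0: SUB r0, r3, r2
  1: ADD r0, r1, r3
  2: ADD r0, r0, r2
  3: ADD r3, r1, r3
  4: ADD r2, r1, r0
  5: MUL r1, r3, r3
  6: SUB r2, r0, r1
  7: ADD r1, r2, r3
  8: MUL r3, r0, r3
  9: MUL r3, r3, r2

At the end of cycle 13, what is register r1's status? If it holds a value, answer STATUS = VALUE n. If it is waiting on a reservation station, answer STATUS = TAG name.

c1: issue SUB r0<-Add1 | r0:Add1,r1:3,r2:1,r3:7
c2: issue ADD r0<-Add2 | r0:Add2,r1:3,r2:1,r3:7
c3: issue ADD r0<-Add3 | r0:Add3,r1:3,r2:1,r3:7
c4: CDB Add1=6; issue ADD r3<-Add1 | r0:Add3,r1:3,r2:1,r3:Add1
c5: CDB Add2=10; issue ADD r2<-Add2 | r0:Add3,r1:3,r2:Add2,r3:Add1
c6: issue MUL r1<-Mul1 | r0:Add3,r1:Mul1,r2:Add2,r3:Add1
c7: CDB Add1=10; issue SUB r2<-Add1 | r0:Add3,r1:Mul1,r2:Add1,r3:10
c8: CDB Add3=11; issue ADD r1<-Add3 | r0:11,r1:Add3,r2:Add1,r3:10
c9: issue MUL r3<-Mul2 | r0:11,r1:Add3,r2:Add1,r3:Mul2
c10: stall | r0:11,r1:Add3,r2:Add1,r3:Mul2
c11: CDB Add2=14; stall | r0:11,r1:Add3,r2:Add1,r3:Mul2
c12: CDB Mul1=100; issue MUL r3<-Mul1 | r0:11,r1:Add3,r2:Add1,r3:Mul1
c13: - | r0:11,r1:Add3,r2:Add1,r3:Mul1

STATUS = TAG Add3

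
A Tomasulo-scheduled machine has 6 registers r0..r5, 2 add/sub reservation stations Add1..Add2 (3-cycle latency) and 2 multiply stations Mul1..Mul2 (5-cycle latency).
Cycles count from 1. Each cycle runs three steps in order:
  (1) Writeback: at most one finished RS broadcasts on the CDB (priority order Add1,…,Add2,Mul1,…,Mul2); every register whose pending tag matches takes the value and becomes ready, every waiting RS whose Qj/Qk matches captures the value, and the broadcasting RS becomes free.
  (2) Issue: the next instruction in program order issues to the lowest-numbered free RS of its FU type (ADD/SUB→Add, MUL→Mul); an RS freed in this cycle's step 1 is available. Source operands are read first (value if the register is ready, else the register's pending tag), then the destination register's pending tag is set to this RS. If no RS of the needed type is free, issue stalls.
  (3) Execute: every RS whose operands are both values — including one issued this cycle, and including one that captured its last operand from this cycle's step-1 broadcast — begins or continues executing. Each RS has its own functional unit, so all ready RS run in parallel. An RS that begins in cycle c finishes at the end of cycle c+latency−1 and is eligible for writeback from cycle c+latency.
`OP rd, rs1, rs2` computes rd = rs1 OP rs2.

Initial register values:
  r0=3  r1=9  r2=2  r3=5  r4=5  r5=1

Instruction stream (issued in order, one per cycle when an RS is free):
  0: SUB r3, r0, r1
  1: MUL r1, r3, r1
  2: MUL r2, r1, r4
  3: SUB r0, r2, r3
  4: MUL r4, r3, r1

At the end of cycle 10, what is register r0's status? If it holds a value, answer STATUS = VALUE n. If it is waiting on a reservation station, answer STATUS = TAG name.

cycle 1: issue SUB r3<-Add1 // r0:3,r1:9,r2:2,r3:Add1,r4:5,r5:1
cycle 2: issue MUL r1<-Mul1 // r0:3,r1:Mul1,r2:2,r3:Add1,r4:5,r5:1
cycle 3: issue MUL r2<-Mul2 // r0:3,r1:Mul1,r2:Mul2,r3:Add1,r4:5,r5:1
cycle 4: CDB Add1=-6; issue SUB r0<-Add1 // r0:Add1,r1:Mul1,r2:Mul2,r3:-6,r4:5,r5:1
cycle 5: stall // r0:Add1,r1:Mul1,r2:Mul2,r3:-6,r4:5,r5:1
cycle 6: stall // r0:Add1,r1:Mul1,r2:Mul2,r3:-6,r4:5,r5:1
cycle 7: stall // r0:Add1,r1:Mul1,r2:Mul2,r3:-6,r4:5,r5:1
cycle 8: stall // r0:Add1,r1:Mul1,r2:Mul2,r3:-6,r4:5,r5:1
cycle 9: CDB Mul1=-54; issue MUL r4<-Mul1 // r0:Add1,r1:-54,r2:Mul2,r3:-6,r4:Mul1,r5:1
cycle 10: - // r0:Add1,r1:-54,r2:Mul2,r3:-6,r4:Mul1,r5:1

STATUS = TAG Add1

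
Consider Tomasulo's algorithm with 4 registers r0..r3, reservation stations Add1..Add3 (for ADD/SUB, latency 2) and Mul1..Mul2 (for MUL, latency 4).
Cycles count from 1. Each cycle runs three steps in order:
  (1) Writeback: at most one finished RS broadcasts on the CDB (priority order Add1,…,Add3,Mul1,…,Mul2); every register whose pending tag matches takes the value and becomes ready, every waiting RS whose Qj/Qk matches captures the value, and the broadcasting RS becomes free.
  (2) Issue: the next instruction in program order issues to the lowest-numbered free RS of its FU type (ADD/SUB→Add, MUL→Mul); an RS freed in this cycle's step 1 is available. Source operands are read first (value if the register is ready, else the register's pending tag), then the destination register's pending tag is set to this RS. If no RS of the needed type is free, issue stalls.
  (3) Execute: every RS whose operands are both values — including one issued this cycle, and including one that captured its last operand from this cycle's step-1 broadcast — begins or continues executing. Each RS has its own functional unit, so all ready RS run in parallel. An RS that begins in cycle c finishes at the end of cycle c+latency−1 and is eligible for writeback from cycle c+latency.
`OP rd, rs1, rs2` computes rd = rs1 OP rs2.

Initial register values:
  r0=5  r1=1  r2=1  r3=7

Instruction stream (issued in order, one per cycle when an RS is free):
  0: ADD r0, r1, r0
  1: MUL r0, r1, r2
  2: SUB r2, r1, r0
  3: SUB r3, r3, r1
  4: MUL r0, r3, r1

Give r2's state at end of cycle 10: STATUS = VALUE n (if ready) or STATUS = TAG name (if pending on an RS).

STATUS = VALUE 0

c1: issue ADD r0<-Add1 | r0:Add1,r1:1,r2:1,r3:7
c2: issue MUL r0<-Mul1 | r0:Mul1,r1:1,r2:1,r3:7
c3: CDB Add1=6; issue SUB r2<-Add1 | r0:Mul1,r1:1,r2:Add1,r3:7
c4: issue SUB r3<-Add2 | r0:Mul1,r1:1,r2:Add1,r3:Add2
c5: issue MUL r0<-Mul2 | r0:Mul2,r1:1,r2:Add1,r3:Add2
c6: CDB Add2=6 | r0:Mul2,r1:1,r2:Add1,r3:6
c7: CDB Mul1=1 | r0:Mul2,r1:1,r2:Add1,r3:6
c8: - | r0:Mul2,r1:1,r2:Add1,r3:6
c9: CDB Add1=0 | r0:Mul2,r1:1,r2:0,r3:6
c10: CDB Mul2=6 | r0:6,r1:1,r2:0,r3:6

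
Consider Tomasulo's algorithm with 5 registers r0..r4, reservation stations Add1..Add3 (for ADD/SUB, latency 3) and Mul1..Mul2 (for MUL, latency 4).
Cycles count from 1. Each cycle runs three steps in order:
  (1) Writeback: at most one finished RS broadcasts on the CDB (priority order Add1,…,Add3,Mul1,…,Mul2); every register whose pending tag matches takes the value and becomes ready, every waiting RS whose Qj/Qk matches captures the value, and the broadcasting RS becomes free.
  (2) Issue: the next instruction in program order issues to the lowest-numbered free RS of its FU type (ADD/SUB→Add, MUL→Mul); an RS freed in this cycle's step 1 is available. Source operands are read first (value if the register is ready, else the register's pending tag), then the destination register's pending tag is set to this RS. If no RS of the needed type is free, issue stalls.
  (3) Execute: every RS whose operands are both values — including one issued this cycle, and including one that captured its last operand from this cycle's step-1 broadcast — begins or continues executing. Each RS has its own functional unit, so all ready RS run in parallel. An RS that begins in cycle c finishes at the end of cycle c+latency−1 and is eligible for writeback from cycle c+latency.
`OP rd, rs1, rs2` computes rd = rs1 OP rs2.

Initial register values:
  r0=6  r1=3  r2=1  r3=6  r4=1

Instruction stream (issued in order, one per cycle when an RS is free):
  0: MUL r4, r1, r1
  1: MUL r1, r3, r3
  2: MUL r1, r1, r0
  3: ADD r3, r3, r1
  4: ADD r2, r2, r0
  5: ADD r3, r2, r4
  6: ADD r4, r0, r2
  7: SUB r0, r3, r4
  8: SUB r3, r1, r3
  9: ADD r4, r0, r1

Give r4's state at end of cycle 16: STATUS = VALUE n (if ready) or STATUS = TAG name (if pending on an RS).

STATUS = TAG Add3

cycle 1: issue MUL r4<-Mul1 // r0:6,r1:3,r2:1,r3:6,r4:Mul1
cycle 2: issue MUL r1<-Mul2 // r0:6,r1:Mul2,r2:1,r3:6,r4:Mul1
cycle 3: stall // r0:6,r1:Mul2,r2:1,r3:6,r4:Mul1
cycle 4: stall // r0:6,r1:Mul2,r2:1,r3:6,r4:Mul1
cycle 5: CDB Mul1=9; issue MUL r1<-Mul1 // r0:6,r1:Mul1,r2:1,r3:6,r4:9
cycle 6: CDB Mul2=36; issue ADD r3<-Add1 // r0:6,r1:Mul1,r2:1,r3:Add1,r4:9
cycle 7: issue ADD r2<-Add2 // r0:6,r1:Mul1,r2:Add2,r3:Add1,r4:9
cycle 8: issue ADD r3<-Add3 // r0:6,r1:Mul1,r2:Add2,r3:Add3,r4:9
cycle 9: stall // r0:6,r1:Mul1,r2:Add2,r3:Add3,r4:9
cycle 10: CDB Add2=7; issue ADD r4<-Add2 // r0:6,r1:Mul1,r2:7,r3:Add3,r4:Add2
cycle 11: CDB Mul1=216; stall // r0:6,r1:216,r2:7,r3:Add3,r4:Add2
cycle 12: stall // r0:6,r1:216,r2:7,r3:Add3,r4:Add2
cycle 13: CDB Add2=13; issue SUB r0<-Add2 // r0:Add2,r1:216,r2:7,r3:Add3,r4:13
cycle 14: CDB Add1=222; issue SUB r3<-Add1 // r0:Add2,r1:216,r2:7,r3:Add1,r4:13
cycle 15: CDB Add3=16; issue ADD r4<-Add3 // r0:Add2,r1:216,r2:7,r3:Add1,r4:Add3
cycle 16: - // r0:Add2,r1:216,r2:7,r3:Add1,r4:Add3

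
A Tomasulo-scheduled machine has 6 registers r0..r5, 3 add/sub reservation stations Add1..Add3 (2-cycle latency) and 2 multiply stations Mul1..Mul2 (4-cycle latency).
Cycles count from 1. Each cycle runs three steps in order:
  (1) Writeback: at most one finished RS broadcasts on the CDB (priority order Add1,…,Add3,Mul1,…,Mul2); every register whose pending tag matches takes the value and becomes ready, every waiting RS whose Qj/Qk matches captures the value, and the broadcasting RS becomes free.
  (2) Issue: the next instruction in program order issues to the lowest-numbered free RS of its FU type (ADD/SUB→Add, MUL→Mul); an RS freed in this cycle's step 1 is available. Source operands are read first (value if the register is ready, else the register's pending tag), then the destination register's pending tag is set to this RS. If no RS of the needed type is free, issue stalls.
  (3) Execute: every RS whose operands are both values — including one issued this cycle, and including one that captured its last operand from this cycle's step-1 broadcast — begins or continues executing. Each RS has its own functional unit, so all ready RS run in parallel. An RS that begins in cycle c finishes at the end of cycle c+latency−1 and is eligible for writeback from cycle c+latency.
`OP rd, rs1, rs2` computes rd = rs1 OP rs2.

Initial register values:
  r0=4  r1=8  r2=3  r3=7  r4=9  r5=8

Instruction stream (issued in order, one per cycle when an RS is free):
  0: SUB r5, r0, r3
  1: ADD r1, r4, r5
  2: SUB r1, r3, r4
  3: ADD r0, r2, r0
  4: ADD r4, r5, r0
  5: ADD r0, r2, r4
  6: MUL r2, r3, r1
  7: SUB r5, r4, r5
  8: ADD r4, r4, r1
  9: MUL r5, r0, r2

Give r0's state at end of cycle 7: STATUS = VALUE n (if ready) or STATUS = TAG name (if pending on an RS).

  c1: issue SUB r5<-Add1  regs: r0:4,r1:8,r2:3,r3:7,r4:9,r5:Add1
  c2: issue ADD r1<-Add2  regs: r0:4,r1:Add2,r2:3,r3:7,r4:9,r5:Add1
  c3: CDB Add1=-3; issue SUB r1<-Add1  regs: r0:4,r1:Add1,r2:3,r3:7,r4:9,r5:-3
  c4: issue ADD r0<-Add3  regs: r0:Add3,r1:Add1,r2:3,r3:7,r4:9,r5:-3
  c5: CDB Add1=-2; issue ADD r4<-Add1  regs: r0:Add3,r1:-2,r2:3,r3:7,r4:Add1,r5:-3
  c6: CDB Add2=6; issue ADD r0<-Add2  regs: r0:Add2,r1:-2,r2:3,r3:7,r4:Add1,r5:-3
  c7: CDB Add3=7; issue MUL r2<-Mul1  regs: r0:Add2,r1:-2,r2:Mul1,r3:7,r4:Add1,r5:-3

STATUS = TAG Add2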